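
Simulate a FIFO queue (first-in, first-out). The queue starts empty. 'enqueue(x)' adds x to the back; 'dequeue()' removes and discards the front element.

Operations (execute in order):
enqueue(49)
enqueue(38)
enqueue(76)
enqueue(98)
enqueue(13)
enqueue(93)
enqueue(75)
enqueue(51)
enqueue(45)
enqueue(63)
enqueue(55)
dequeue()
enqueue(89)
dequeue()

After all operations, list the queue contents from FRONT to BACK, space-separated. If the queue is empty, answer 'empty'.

Answer: 76 98 13 93 75 51 45 63 55 89

Derivation:
enqueue(49): [49]
enqueue(38): [49, 38]
enqueue(76): [49, 38, 76]
enqueue(98): [49, 38, 76, 98]
enqueue(13): [49, 38, 76, 98, 13]
enqueue(93): [49, 38, 76, 98, 13, 93]
enqueue(75): [49, 38, 76, 98, 13, 93, 75]
enqueue(51): [49, 38, 76, 98, 13, 93, 75, 51]
enqueue(45): [49, 38, 76, 98, 13, 93, 75, 51, 45]
enqueue(63): [49, 38, 76, 98, 13, 93, 75, 51, 45, 63]
enqueue(55): [49, 38, 76, 98, 13, 93, 75, 51, 45, 63, 55]
dequeue(): [38, 76, 98, 13, 93, 75, 51, 45, 63, 55]
enqueue(89): [38, 76, 98, 13, 93, 75, 51, 45, 63, 55, 89]
dequeue(): [76, 98, 13, 93, 75, 51, 45, 63, 55, 89]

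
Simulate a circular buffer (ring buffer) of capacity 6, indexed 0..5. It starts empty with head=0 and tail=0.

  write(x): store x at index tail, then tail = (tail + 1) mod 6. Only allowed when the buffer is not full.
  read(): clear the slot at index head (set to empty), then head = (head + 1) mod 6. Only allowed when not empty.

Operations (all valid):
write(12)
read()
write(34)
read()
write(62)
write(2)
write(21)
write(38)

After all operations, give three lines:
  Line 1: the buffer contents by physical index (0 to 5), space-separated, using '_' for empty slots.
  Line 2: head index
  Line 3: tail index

Answer: _ _ 62 2 21 38
2
0

Derivation:
write(12): buf=[12 _ _ _ _ _], head=0, tail=1, size=1
read(): buf=[_ _ _ _ _ _], head=1, tail=1, size=0
write(34): buf=[_ 34 _ _ _ _], head=1, tail=2, size=1
read(): buf=[_ _ _ _ _ _], head=2, tail=2, size=0
write(62): buf=[_ _ 62 _ _ _], head=2, tail=3, size=1
write(2): buf=[_ _ 62 2 _ _], head=2, tail=4, size=2
write(21): buf=[_ _ 62 2 21 _], head=2, tail=5, size=3
write(38): buf=[_ _ 62 2 21 38], head=2, tail=0, size=4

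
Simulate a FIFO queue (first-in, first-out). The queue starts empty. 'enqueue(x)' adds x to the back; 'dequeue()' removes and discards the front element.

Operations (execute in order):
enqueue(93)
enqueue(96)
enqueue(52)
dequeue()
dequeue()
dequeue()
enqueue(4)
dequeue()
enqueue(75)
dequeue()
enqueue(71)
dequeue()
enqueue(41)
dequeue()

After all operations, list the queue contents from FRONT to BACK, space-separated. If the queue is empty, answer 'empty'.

enqueue(93): [93]
enqueue(96): [93, 96]
enqueue(52): [93, 96, 52]
dequeue(): [96, 52]
dequeue(): [52]
dequeue(): []
enqueue(4): [4]
dequeue(): []
enqueue(75): [75]
dequeue(): []
enqueue(71): [71]
dequeue(): []
enqueue(41): [41]
dequeue(): []

Answer: empty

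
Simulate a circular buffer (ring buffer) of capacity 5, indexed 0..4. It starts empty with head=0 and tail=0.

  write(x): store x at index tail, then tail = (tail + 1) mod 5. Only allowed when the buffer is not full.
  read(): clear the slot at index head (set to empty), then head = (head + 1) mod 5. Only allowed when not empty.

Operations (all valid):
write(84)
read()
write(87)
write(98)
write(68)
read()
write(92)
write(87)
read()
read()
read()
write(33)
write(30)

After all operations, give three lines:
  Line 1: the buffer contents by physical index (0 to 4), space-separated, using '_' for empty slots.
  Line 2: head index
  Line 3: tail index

Answer: 87 33 30 _ _
0
3

Derivation:
write(84): buf=[84 _ _ _ _], head=0, tail=1, size=1
read(): buf=[_ _ _ _ _], head=1, tail=1, size=0
write(87): buf=[_ 87 _ _ _], head=1, tail=2, size=1
write(98): buf=[_ 87 98 _ _], head=1, tail=3, size=2
write(68): buf=[_ 87 98 68 _], head=1, tail=4, size=3
read(): buf=[_ _ 98 68 _], head=2, tail=4, size=2
write(92): buf=[_ _ 98 68 92], head=2, tail=0, size=3
write(87): buf=[87 _ 98 68 92], head=2, tail=1, size=4
read(): buf=[87 _ _ 68 92], head=3, tail=1, size=3
read(): buf=[87 _ _ _ 92], head=4, tail=1, size=2
read(): buf=[87 _ _ _ _], head=0, tail=1, size=1
write(33): buf=[87 33 _ _ _], head=0, tail=2, size=2
write(30): buf=[87 33 30 _ _], head=0, tail=3, size=3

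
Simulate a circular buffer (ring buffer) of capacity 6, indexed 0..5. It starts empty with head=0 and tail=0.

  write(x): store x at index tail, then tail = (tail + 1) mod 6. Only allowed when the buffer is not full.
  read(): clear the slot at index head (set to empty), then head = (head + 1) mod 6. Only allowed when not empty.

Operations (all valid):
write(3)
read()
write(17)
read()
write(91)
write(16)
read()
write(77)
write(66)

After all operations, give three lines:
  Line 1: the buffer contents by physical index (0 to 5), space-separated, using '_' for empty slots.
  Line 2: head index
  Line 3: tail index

write(3): buf=[3 _ _ _ _ _], head=0, tail=1, size=1
read(): buf=[_ _ _ _ _ _], head=1, tail=1, size=0
write(17): buf=[_ 17 _ _ _ _], head=1, tail=2, size=1
read(): buf=[_ _ _ _ _ _], head=2, tail=2, size=0
write(91): buf=[_ _ 91 _ _ _], head=2, tail=3, size=1
write(16): buf=[_ _ 91 16 _ _], head=2, tail=4, size=2
read(): buf=[_ _ _ 16 _ _], head=3, tail=4, size=1
write(77): buf=[_ _ _ 16 77 _], head=3, tail=5, size=2
write(66): buf=[_ _ _ 16 77 66], head=3, tail=0, size=3

Answer: _ _ _ 16 77 66
3
0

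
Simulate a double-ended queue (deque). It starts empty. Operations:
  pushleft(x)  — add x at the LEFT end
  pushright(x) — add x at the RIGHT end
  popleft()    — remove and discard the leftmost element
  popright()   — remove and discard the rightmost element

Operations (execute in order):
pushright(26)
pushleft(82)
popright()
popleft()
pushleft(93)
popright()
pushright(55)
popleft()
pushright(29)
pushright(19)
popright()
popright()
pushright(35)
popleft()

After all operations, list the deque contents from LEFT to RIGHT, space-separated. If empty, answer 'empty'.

Answer: empty

Derivation:
pushright(26): [26]
pushleft(82): [82, 26]
popright(): [82]
popleft(): []
pushleft(93): [93]
popright(): []
pushright(55): [55]
popleft(): []
pushright(29): [29]
pushright(19): [29, 19]
popright(): [29]
popright(): []
pushright(35): [35]
popleft(): []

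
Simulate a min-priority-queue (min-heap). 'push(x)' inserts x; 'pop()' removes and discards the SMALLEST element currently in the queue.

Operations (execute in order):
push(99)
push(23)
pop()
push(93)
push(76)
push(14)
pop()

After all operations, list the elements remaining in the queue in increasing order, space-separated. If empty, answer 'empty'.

Answer: 76 93 99

Derivation:
push(99): heap contents = [99]
push(23): heap contents = [23, 99]
pop() → 23: heap contents = [99]
push(93): heap contents = [93, 99]
push(76): heap contents = [76, 93, 99]
push(14): heap contents = [14, 76, 93, 99]
pop() → 14: heap contents = [76, 93, 99]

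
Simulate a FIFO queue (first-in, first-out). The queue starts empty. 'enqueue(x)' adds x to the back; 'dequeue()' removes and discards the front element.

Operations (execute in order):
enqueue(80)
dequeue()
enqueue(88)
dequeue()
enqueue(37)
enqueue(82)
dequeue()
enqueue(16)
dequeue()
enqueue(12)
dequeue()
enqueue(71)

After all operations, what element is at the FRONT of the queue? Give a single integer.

enqueue(80): queue = [80]
dequeue(): queue = []
enqueue(88): queue = [88]
dequeue(): queue = []
enqueue(37): queue = [37]
enqueue(82): queue = [37, 82]
dequeue(): queue = [82]
enqueue(16): queue = [82, 16]
dequeue(): queue = [16]
enqueue(12): queue = [16, 12]
dequeue(): queue = [12]
enqueue(71): queue = [12, 71]

Answer: 12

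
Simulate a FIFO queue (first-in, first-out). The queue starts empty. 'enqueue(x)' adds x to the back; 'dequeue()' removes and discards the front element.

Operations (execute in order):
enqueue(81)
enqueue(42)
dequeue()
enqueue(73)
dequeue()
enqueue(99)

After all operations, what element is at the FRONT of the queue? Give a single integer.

enqueue(81): queue = [81]
enqueue(42): queue = [81, 42]
dequeue(): queue = [42]
enqueue(73): queue = [42, 73]
dequeue(): queue = [73]
enqueue(99): queue = [73, 99]

Answer: 73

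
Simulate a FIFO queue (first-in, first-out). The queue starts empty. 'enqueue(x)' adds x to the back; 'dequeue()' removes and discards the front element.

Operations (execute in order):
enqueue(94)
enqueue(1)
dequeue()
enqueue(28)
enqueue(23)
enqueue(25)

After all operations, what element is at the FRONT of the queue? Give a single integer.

enqueue(94): queue = [94]
enqueue(1): queue = [94, 1]
dequeue(): queue = [1]
enqueue(28): queue = [1, 28]
enqueue(23): queue = [1, 28, 23]
enqueue(25): queue = [1, 28, 23, 25]

Answer: 1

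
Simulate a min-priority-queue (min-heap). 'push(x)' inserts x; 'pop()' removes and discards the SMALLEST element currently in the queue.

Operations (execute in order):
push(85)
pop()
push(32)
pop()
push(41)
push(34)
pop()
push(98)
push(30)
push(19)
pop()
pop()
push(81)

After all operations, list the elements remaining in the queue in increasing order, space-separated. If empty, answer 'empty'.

Answer: 41 81 98

Derivation:
push(85): heap contents = [85]
pop() → 85: heap contents = []
push(32): heap contents = [32]
pop() → 32: heap contents = []
push(41): heap contents = [41]
push(34): heap contents = [34, 41]
pop() → 34: heap contents = [41]
push(98): heap contents = [41, 98]
push(30): heap contents = [30, 41, 98]
push(19): heap contents = [19, 30, 41, 98]
pop() → 19: heap contents = [30, 41, 98]
pop() → 30: heap contents = [41, 98]
push(81): heap contents = [41, 81, 98]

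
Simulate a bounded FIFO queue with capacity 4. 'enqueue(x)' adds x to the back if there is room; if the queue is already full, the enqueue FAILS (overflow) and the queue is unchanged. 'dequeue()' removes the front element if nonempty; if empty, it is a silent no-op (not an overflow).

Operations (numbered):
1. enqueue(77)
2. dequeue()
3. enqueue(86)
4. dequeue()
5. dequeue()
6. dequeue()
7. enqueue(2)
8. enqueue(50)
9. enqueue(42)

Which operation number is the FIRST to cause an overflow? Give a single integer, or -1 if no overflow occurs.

Answer: -1

Derivation:
1. enqueue(77): size=1
2. dequeue(): size=0
3. enqueue(86): size=1
4. dequeue(): size=0
5. dequeue(): empty, no-op, size=0
6. dequeue(): empty, no-op, size=0
7. enqueue(2): size=1
8. enqueue(50): size=2
9. enqueue(42): size=3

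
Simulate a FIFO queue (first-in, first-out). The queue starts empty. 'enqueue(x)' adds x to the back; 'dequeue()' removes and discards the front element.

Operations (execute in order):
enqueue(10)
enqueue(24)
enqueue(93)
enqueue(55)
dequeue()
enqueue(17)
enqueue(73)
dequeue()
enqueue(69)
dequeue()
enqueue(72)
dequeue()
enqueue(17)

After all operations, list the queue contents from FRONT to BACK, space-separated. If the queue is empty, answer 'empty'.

enqueue(10): [10]
enqueue(24): [10, 24]
enqueue(93): [10, 24, 93]
enqueue(55): [10, 24, 93, 55]
dequeue(): [24, 93, 55]
enqueue(17): [24, 93, 55, 17]
enqueue(73): [24, 93, 55, 17, 73]
dequeue(): [93, 55, 17, 73]
enqueue(69): [93, 55, 17, 73, 69]
dequeue(): [55, 17, 73, 69]
enqueue(72): [55, 17, 73, 69, 72]
dequeue(): [17, 73, 69, 72]
enqueue(17): [17, 73, 69, 72, 17]

Answer: 17 73 69 72 17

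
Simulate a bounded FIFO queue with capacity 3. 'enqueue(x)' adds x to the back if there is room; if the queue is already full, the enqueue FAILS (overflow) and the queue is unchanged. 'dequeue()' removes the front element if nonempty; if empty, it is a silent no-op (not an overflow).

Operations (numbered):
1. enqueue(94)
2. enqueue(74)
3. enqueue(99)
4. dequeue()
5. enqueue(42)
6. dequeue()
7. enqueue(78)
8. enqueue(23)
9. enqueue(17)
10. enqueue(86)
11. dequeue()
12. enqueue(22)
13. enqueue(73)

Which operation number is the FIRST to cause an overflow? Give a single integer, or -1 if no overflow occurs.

1. enqueue(94): size=1
2. enqueue(74): size=2
3. enqueue(99): size=3
4. dequeue(): size=2
5. enqueue(42): size=3
6. dequeue(): size=2
7. enqueue(78): size=3
8. enqueue(23): size=3=cap → OVERFLOW (fail)
9. enqueue(17): size=3=cap → OVERFLOW (fail)
10. enqueue(86): size=3=cap → OVERFLOW (fail)
11. dequeue(): size=2
12. enqueue(22): size=3
13. enqueue(73): size=3=cap → OVERFLOW (fail)

Answer: 8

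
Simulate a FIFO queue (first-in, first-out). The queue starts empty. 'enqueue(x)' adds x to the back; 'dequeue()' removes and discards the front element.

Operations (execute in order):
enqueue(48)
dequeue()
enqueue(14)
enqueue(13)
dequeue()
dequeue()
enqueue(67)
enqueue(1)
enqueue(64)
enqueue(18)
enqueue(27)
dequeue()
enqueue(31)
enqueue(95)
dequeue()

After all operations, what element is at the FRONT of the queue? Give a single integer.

enqueue(48): queue = [48]
dequeue(): queue = []
enqueue(14): queue = [14]
enqueue(13): queue = [14, 13]
dequeue(): queue = [13]
dequeue(): queue = []
enqueue(67): queue = [67]
enqueue(1): queue = [67, 1]
enqueue(64): queue = [67, 1, 64]
enqueue(18): queue = [67, 1, 64, 18]
enqueue(27): queue = [67, 1, 64, 18, 27]
dequeue(): queue = [1, 64, 18, 27]
enqueue(31): queue = [1, 64, 18, 27, 31]
enqueue(95): queue = [1, 64, 18, 27, 31, 95]
dequeue(): queue = [64, 18, 27, 31, 95]

Answer: 64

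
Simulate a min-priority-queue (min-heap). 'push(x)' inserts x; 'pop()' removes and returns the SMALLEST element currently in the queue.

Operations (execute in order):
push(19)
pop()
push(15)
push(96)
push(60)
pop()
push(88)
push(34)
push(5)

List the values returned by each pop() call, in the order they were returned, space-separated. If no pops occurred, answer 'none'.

push(19): heap contents = [19]
pop() → 19: heap contents = []
push(15): heap contents = [15]
push(96): heap contents = [15, 96]
push(60): heap contents = [15, 60, 96]
pop() → 15: heap contents = [60, 96]
push(88): heap contents = [60, 88, 96]
push(34): heap contents = [34, 60, 88, 96]
push(5): heap contents = [5, 34, 60, 88, 96]

Answer: 19 15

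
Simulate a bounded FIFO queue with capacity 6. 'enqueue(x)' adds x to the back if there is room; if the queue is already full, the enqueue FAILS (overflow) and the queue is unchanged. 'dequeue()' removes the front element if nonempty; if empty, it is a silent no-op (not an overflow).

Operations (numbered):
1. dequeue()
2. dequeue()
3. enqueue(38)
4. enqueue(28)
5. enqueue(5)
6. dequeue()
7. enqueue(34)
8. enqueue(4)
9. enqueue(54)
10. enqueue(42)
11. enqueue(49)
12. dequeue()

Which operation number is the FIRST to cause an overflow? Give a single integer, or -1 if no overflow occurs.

1. dequeue(): empty, no-op, size=0
2. dequeue(): empty, no-op, size=0
3. enqueue(38): size=1
4. enqueue(28): size=2
5. enqueue(5): size=3
6. dequeue(): size=2
7. enqueue(34): size=3
8. enqueue(4): size=4
9. enqueue(54): size=5
10. enqueue(42): size=6
11. enqueue(49): size=6=cap → OVERFLOW (fail)
12. dequeue(): size=5

Answer: 11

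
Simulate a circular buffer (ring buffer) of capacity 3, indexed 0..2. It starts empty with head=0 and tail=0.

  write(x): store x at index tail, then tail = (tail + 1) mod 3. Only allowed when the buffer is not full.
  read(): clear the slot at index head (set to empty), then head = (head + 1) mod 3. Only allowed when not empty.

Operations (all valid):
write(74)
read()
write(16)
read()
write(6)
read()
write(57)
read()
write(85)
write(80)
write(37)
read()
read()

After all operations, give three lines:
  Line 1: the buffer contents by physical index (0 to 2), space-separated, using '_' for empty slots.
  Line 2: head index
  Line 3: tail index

Answer: 37 _ _
0
1

Derivation:
write(74): buf=[74 _ _], head=0, tail=1, size=1
read(): buf=[_ _ _], head=1, tail=1, size=0
write(16): buf=[_ 16 _], head=1, tail=2, size=1
read(): buf=[_ _ _], head=2, tail=2, size=0
write(6): buf=[_ _ 6], head=2, tail=0, size=1
read(): buf=[_ _ _], head=0, tail=0, size=0
write(57): buf=[57 _ _], head=0, tail=1, size=1
read(): buf=[_ _ _], head=1, tail=1, size=0
write(85): buf=[_ 85 _], head=1, tail=2, size=1
write(80): buf=[_ 85 80], head=1, tail=0, size=2
write(37): buf=[37 85 80], head=1, tail=1, size=3
read(): buf=[37 _ 80], head=2, tail=1, size=2
read(): buf=[37 _ _], head=0, tail=1, size=1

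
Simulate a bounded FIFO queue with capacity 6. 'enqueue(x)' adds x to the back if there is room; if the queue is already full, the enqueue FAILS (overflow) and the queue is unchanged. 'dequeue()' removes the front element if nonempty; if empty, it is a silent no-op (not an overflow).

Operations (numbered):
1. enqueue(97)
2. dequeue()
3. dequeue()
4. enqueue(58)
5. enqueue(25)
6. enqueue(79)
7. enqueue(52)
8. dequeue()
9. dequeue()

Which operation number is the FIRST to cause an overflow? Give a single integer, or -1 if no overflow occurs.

1. enqueue(97): size=1
2. dequeue(): size=0
3. dequeue(): empty, no-op, size=0
4. enqueue(58): size=1
5. enqueue(25): size=2
6. enqueue(79): size=3
7. enqueue(52): size=4
8. dequeue(): size=3
9. dequeue(): size=2

Answer: -1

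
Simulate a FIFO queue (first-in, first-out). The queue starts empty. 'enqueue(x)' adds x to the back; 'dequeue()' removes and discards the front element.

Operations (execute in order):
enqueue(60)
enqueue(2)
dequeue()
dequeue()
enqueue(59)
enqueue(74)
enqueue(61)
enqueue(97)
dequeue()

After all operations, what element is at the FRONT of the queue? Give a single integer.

enqueue(60): queue = [60]
enqueue(2): queue = [60, 2]
dequeue(): queue = [2]
dequeue(): queue = []
enqueue(59): queue = [59]
enqueue(74): queue = [59, 74]
enqueue(61): queue = [59, 74, 61]
enqueue(97): queue = [59, 74, 61, 97]
dequeue(): queue = [74, 61, 97]

Answer: 74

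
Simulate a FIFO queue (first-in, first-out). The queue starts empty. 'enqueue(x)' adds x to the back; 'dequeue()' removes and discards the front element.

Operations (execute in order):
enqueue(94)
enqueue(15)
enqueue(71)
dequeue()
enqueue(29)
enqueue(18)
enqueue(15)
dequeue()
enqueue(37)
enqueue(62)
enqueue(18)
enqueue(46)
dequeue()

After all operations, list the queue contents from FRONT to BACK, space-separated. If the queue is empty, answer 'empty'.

Answer: 29 18 15 37 62 18 46

Derivation:
enqueue(94): [94]
enqueue(15): [94, 15]
enqueue(71): [94, 15, 71]
dequeue(): [15, 71]
enqueue(29): [15, 71, 29]
enqueue(18): [15, 71, 29, 18]
enqueue(15): [15, 71, 29, 18, 15]
dequeue(): [71, 29, 18, 15]
enqueue(37): [71, 29, 18, 15, 37]
enqueue(62): [71, 29, 18, 15, 37, 62]
enqueue(18): [71, 29, 18, 15, 37, 62, 18]
enqueue(46): [71, 29, 18, 15, 37, 62, 18, 46]
dequeue(): [29, 18, 15, 37, 62, 18, 46]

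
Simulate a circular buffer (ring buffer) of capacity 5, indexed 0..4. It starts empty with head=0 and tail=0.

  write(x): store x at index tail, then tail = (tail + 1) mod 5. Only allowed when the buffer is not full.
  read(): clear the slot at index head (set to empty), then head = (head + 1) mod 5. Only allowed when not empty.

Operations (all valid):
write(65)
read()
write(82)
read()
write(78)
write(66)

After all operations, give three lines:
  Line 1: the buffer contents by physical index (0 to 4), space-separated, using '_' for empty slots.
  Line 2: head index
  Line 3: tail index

write(65): buf=[65 _ _ _ _], head=0, tail=1, size=1
read(): buf=[_ _ _ _ _], head=1, tail=1, size=0
write(82): buf=[_ 82 _ _ _], head=1, tail=2, size=1
read(): buf=[_ _ _ _ _], head=2, tail=2, size=0
write(78): buf=[_ _ 78 _ _], head=2, tail=3, size=1
write(66): buf=[_ _ 78 66 _], head=2, tail=4, size=2

Answer: _ _ 78 66 _
2
4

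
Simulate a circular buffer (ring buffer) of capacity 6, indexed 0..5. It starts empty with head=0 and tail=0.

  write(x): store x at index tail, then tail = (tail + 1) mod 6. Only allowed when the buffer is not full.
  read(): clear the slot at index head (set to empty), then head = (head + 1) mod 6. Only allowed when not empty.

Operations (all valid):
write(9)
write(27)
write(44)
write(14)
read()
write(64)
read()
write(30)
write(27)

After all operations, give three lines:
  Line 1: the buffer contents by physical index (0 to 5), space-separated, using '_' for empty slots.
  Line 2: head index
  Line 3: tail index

write(9): buf=[9 _ _ _ _ _], head=0, tail=1, size=1
write(27): buf=[9 27 _ _ _ _], head=0, tail=2, size=2
write(44): buf=[9 27 44 _ _ _], head=0, tail=3, size=3
write(14): buf=[9 27 44 14 _ _], head=0, tail=4, size=4
read(): buf=[_ 27 44 14 _ _], head=1, tail=4, size=3
write(64): buf=[_ 27 44 14 64 _], head=1, tail=5, size=4
read(): buf=[_ _ 44 14 64 _], head=2, tail=5, size=3
write(30): buf=[_ _ 44 14 64 30], head=2, tail=0, size=4
write(27): buf=[27 _ 44 14 64 30], head=2, tail=1, size=5

Answer: 27 _ 44 14 64 30
2
1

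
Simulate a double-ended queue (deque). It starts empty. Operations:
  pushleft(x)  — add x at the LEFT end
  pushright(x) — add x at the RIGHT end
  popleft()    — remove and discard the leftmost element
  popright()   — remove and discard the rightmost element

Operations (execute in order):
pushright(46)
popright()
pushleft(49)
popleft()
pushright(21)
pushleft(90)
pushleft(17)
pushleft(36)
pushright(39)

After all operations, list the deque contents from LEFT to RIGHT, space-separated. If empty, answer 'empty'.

Answer: 36 17 90 21 39

Derivation:
pushright(46): [46]
popright(): []
pushleft(49): [49]
popleft(): []
pushright(21): [21]
pushleft(90): [90, 21]
pushleft(17): [17, 90, 21]
pushleft(36): [36, 17, 90, 21]
pushright(39): [36, 17, 90, 21, 39]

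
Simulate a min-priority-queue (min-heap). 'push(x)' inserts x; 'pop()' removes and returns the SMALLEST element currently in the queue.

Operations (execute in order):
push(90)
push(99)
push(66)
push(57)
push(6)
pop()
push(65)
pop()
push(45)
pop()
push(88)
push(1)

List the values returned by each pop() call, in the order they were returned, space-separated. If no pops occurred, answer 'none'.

Answer: 6 57 45

Derivation:
push(90): heap contents = [90]
push(99): heap contents = [90, 99]
push(66): heap contents = [66, 90, 99]
push(57): heap contents = [57, 66, 90, 99]
push(6): heap contents = [6, 57, 66, 90, 99]
pop() → 6: heap contents = [57, 66, 90, 99]
push(65): heap contents = [57, 65, 66, 90, 99]
pop() → 57: heap contents = [65, 66, 90, 99]
push(45): heap contents = [45, 65, 66, 90, 99]
pop() → 45: heap contents = [65, 66, 90, 99]
push(88): heap contents = [65, 66, 88, 90, 99]
push(1): heap contents = [1, 65, 66, 88, 90, 99]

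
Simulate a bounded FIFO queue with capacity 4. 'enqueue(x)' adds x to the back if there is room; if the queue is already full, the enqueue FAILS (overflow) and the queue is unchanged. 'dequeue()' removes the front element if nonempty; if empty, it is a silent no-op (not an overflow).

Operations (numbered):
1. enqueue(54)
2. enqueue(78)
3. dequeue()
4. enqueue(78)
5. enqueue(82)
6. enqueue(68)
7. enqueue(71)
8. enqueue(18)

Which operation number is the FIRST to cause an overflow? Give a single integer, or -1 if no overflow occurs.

1. enqueue(54): size=1
2. enqueue(78): size=2
3. dequeue(): size=1
4. enqueue(78): size=2
5. enqueue(82): size=3
6. enqueue(68): size=4
7. enqueue(71): size=4=cap → OVERFLOW (fail)
8. enqueue(18): size=4=cap → OVERFLOW (fail)

Answer: 7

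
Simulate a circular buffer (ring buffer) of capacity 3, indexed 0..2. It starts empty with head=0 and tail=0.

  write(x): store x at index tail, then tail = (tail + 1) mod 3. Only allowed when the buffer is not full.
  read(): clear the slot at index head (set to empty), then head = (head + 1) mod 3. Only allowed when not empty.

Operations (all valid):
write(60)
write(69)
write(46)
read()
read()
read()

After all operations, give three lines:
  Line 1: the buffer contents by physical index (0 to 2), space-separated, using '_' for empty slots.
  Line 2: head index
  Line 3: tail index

Answer: _ _ _
0
0

Derivation:
write(60): buf=[60 _ _], head=0, tail=1, size=1
write(69): buf=[60 69 _], head=0, tail=2, size=2
write(46): buf=[60 69 46], head=0, tail=0, size=3
read(): buf=[_ 69 46], head=1, tail=0, size=2
read(): buf=[_ _ 46], head=2, tail=0, size=1
read(): buf=[_ _ _], head=0, tail=0, size=0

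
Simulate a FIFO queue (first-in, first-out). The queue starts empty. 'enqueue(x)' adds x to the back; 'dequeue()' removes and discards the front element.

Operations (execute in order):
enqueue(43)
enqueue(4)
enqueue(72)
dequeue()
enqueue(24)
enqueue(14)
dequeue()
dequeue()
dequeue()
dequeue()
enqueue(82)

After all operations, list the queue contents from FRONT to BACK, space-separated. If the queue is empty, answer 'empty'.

enqueue(43): [43]
enqueue(4): [43, 4]
enqueue(72): [43, 4, 72]
dequeue(): [4, 72]
enqueue(24): [4, 72, 24]
enqueue(14): [4, 72, 24, 14]
dequeue(): [72, 24, 14]
dequeue(): [24, 14]
dequeue(): [14]
dequeue(): []
enqueue(82): [82]

Answer: 82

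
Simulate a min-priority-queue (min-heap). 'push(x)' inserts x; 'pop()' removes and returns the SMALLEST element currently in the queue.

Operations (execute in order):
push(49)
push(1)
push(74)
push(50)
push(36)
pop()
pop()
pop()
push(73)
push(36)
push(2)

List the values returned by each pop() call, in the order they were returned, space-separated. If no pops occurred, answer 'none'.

push(49): heap contents = [49]
push(1): heap contents = [1, 49]
push(74): heap contents = [1, 49, 74]
push(50): heap contents = [1, 49, 50, 74]
push(36): heap contents = [1, 36, 49, 50, 74]
pop() → 1: heap contents = [36, 49, 50, 74]
pop() → 36: heap contents = [49, 50, 74]
pop() → 49: heap contents = [50, 74]
push(73): heap contents = [50, 73, 74]
push(36): heap contents = [36, 50, 73, 74]
push(2): heap contents = [2, 36, 50, 73, 74]

Answer: 1 36 49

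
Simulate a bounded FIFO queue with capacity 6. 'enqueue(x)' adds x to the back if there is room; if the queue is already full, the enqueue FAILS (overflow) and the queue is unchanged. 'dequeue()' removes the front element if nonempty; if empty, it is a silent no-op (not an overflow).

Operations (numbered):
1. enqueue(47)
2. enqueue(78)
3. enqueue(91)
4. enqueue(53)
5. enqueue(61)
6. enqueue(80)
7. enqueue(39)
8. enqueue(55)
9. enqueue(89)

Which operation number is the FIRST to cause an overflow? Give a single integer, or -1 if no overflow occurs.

Answer: 7

Derivation:
1. enqueue(47): size=1
2. enqueue(78): size=2
3. enqueue(91): size=3
4. enqueue(53): size=4
5. enqueue(61): size=5
6. enqueue(80): size=6
7. enqueue(39): size=6=cap → OVERFLOW (fail)
8. enqueue(55): size=6=cap → OVERFLOW (fail)
9. enqueue(89): size=6=cap → OVERFLOW (fail)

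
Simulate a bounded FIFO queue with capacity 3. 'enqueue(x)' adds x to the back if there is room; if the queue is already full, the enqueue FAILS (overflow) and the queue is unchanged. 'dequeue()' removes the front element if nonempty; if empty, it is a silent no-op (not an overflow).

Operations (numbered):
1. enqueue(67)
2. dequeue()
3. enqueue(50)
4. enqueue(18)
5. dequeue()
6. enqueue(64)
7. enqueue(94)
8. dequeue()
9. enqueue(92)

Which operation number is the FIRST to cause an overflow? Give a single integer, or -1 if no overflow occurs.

Answer: -1

Derivation:
1. enqueue(67): size=1
2. dequeue(): size=0
3. enqueue(50): size=1
4. enqueue(18): size=2
5. dequeue(): size=1
6. enqueue(64): size=2
7. enqueue(94): size=3
8. dequeue(): size=2
9. enqueue(92): size=3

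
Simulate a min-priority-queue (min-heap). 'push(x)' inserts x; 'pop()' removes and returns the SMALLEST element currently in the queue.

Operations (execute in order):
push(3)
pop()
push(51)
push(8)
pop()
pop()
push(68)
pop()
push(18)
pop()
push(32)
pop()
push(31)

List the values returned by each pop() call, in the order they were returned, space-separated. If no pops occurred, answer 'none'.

push(3): heap contents = [3]
pop() → 3: heap contents = []
push(51): heap contents = [51]
push(8): heap contents = [8, 51]
pop() → 8: heap contents = [51]
pop() → 51: heap contents = []
push(68): heap contents = [68]
pop() → 68: heap contents = []
push(18): heap contents = [18]
pop() → 18: heap contents = []
push(32): heap contents = [32]
pop() → 32: heap contents = []
push(31): heap contents = [31]

Answer: 3 8 51 68 18 32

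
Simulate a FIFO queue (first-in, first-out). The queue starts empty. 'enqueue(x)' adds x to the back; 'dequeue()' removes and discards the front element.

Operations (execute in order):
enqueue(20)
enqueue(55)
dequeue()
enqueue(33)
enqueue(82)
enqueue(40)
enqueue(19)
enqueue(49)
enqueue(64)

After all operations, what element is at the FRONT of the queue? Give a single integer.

Answer: 55

Derivation:
enqueue(20): queue = [20]
enqueue(55): queue = [20, 55]
dequeue(): queue = [55]
enqueue(33): queue = [55, 33]
enqueue(82): queue = [55, 33, 82]
enqueue(40): queue = [55, 33, 82, 40]
enqueue(19): queue = [55, 33, 82, 40, 19]
enqueue(49): queue = [55, 33, 82, 40, 19, 49]
enqueue(64): queue = [55, 33, 82, 40, 19, 49, 64]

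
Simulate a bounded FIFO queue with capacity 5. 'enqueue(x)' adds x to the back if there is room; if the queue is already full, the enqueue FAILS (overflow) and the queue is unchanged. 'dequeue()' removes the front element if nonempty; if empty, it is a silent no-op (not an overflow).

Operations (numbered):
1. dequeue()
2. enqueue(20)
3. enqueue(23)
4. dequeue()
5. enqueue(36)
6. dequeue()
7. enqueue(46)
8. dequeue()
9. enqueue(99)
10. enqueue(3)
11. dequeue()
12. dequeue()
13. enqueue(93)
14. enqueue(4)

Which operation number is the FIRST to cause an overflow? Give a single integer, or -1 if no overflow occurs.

1. dequeue(): empty, no-op, size=0
2. enqueue(20): size=1
3. enqueue(23): size=2
4. dequeue(): size=1
5. enqueue(36): size=2
6. dequeue(): size=1
7. enqueue(46): size=2
8. dequeue(): size=1
9. enqueue(99): size=2
10. enqueue(3): size=3
11. dequeue(): size=2
12. dequeue(): size=1
13. enqueue(93): size=2
14. enqueue(4): size=3

Answer: -1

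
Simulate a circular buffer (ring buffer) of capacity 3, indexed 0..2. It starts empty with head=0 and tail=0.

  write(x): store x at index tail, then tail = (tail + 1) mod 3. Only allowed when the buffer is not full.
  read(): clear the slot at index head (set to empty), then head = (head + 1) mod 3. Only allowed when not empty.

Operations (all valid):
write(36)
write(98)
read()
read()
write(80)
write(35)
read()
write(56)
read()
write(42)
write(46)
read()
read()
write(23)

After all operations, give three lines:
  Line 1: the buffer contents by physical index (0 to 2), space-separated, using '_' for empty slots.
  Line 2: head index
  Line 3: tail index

Answer: 46 23 _
0
2

Derivation:
write(36): buf=[36 _ _], head=0, tail=1, size=1
write(98): buf=[36 98 _], head=0, tail=2, size=2
read(): buf=[_ 98 _], head=1, tail=2, size=1
read(): buf=[_ _ _], head=2, tail=2, size=0
write(80): buf=[_ _ 80], head=2, tail=0, size=1
write(35): buf=[35 _ 80], head=2, tail=1, size=2
read(): buf=[35 _ _], head=0, tail=1, size=1
write(56): buf=[35 56 _], head=0, tail=2, size=2
read(): buf=[_ 56 _], head=1, tail=2, size=1
write(42): buf=[_ 56 42], head=1, tail=0, size=2
write(46): buf=[46 56 42], head=1, tail=1, size=3
read(): buf=[46 _ 42], head=2, tail=1, size=2
read(): buf=[46 _ _], head=0, tail=1, size=1
write(23): buf=[46 23 _], head=0, tail=2, size=2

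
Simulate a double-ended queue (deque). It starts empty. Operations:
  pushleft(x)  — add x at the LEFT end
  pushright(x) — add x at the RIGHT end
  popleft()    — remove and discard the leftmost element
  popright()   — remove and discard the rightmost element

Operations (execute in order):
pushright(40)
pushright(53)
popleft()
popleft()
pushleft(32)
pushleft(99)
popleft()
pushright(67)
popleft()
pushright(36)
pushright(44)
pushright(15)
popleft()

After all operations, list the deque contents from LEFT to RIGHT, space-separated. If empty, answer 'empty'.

Answer: 36 44 15

Derivation:
pushright(40): [40]
pushright(53): [40, 53]
popleft(): [53]
popleft(): []
pushleft(32): [32]
pushleft(99): [99, 32]
popleft(): [32]
pushright(67): [32, 67]
popleft(): [67]
pushright(36): [67, 36]
pushright(44): [67, 36, 44]
pushright(15): [67, 36, 44, 15]
popleft(): [36, 44, 15]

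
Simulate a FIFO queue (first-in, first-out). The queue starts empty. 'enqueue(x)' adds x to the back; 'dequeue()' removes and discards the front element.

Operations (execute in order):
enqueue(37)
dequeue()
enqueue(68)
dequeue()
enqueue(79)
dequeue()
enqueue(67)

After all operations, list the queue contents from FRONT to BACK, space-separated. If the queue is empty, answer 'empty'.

Answer: 67

Derivation:
enqueue(37): [37]
dequeue(): []
enqueue(68): [68]
dequeue(): []
enqueue(79): [79]
dequeue(): []
enqueue(67): [67]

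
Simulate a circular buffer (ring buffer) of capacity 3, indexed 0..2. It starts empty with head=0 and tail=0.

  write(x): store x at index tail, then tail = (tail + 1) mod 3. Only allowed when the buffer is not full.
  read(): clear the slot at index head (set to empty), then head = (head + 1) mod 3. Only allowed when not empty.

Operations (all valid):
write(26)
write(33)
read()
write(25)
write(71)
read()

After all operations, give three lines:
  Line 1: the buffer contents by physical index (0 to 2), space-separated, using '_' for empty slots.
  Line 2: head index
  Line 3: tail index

Answer: 71 _ 25
2
1

Derivation:
write(26): buf=[26 _ _], head=0, tail=1, size=1
write(33): buf=[26 33 _], head=0, tail=2, size=2
read(): buf=[_ 33 _], head=1, tail=2, size=1
write(25): buf=[_ 33 25], head=1, tail=0, size=2
write(71): buf=[71 33 25], head=1, tail=1, size=3
read(): buf=[71 _ 25], head=2, tail=1, size=2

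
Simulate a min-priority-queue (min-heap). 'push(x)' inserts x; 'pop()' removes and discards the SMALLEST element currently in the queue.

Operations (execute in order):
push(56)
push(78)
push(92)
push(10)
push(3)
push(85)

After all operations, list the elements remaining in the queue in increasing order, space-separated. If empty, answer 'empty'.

push(56): heap contents = [56]
push(78): heap contents = [56, 78]
push(92): heap contents = [56, 78, 92]
push(10): heap contents = [10, 56, 78, 92]
push(3): heap contents = [3, 10, 56, 78, 92]
push(85): heap contents = [3, 10, 56, 78, 85, 92]

Answer: 3 10 56 78 85 92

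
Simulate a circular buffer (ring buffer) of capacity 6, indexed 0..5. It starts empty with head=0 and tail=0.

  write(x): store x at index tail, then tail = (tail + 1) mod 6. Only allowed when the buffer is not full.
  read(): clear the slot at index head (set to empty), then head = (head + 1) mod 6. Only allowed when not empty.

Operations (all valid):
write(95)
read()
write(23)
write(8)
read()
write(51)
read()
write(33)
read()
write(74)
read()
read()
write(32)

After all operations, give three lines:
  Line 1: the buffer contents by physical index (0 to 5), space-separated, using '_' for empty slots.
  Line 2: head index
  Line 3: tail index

Answer: 32 _ _ _ _ _
0
1

Derivation:
write(95): buf=[95 _ _ _ _ _], head=0, tail=1, size=1
read(): buf=[_ _ _ _ _ _], head=1, tail=1, size=0
write(23): buf=[_ 23 _ _ _ _], head=1, tail=2, size=1
write(8): buf=[_ 23 8 _ _ _], head=1, tail=3, size=2
read(): buf=[_ _ 8 _ _ _], head=2, tail=3, size=1
write(51): buf=[_ _ 8 51 _ _], head=2, tail=4, size=2
read(): buf=[_ _ _ 51 _ _], head=3, tail=4, size=1
write(33): buf=[_ _ _ 51 33 _], head=3, tail=5, size=2
read(): buf=[_ _ _ _ 33 _], head=4, tail=5, size=1
write(74): buf=[_ _ _ _ 33 74], head=4, tail=0, size=2
read(): buf=[_ _ _ _ _ 74], head=5, tail=0, size=1
read(): buf=[_ _ _ _ _ _], head=0, tail=0, size=0
write(32): buf=[32 _ _ _ _ _], head=0, tail=1, size=1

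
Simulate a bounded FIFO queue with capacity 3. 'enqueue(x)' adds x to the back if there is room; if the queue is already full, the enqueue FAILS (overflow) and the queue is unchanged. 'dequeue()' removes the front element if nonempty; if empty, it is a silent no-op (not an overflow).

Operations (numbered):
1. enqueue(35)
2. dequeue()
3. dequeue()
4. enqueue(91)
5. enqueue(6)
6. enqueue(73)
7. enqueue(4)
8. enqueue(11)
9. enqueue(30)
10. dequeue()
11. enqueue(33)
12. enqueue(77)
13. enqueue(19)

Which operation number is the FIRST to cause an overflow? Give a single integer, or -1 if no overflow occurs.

Answer: 7

Derivation:
1. enqueue(35): size=1
2. dequeue(): size=0
3. dequeue(): empty, no-op, size=0
4. enqueue(91): size=1
5. enqueue(6): size=2
6. enqueue(73): size=3
7. enqueue(4): size=3=cap → OVERFLOW (fail)
8. enqueue(11): size=3=cap → OVERFLOW (fail)
9. enqueue(30): size=3=cap → OVERFLOW (fail)
10. dequeue(): size=2
11. enqueue(33): size=3
12. enqueue(77): size=3=cap → OVERFLOW (fail)
13. enqueue(19): size=3=cap → OVERFLOW (fail)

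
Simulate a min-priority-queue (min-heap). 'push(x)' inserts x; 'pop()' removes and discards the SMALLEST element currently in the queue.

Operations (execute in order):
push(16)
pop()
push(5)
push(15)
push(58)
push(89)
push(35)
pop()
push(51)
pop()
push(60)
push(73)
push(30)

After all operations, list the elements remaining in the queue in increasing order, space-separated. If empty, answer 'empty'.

Answer: 30 35 51 58 60 73 89

Derivation:
push(16): heap contents = [16]
pop() → 16: heap contents = []
push(5): heap contents = [5]
push(15): heap contents = [5, 15]
push(58): heap contents = [5, 15, 58]
push(89): heap contents = [5, 15, 58, 89]
push(35): heap contents = [5, 15, 35, 58, 89]
pop() → 5: heap contents = [15, 35, 58, 89]
push(51): heap contents = [15, 35, 51, 58, 89]
pop() → 15: heap contents = [35, 51, 58, 89]
push(60): heap contents = [35, 51, 58, 60, 89]
push(73): heap contents = [35, 51, 58, 60, 73, 89]
push(30): heap contents = [30, 35, 51, 58, 60, 73, 89]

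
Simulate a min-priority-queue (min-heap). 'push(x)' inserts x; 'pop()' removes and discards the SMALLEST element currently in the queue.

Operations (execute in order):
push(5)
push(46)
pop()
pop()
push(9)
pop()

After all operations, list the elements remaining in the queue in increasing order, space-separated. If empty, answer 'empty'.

push(5): heap contents = [5]
push(46): heap contents = [5, 46]
pop() → 5: heap contents = [46]
pop() → 46: heap contents = []
push(9): heap contents = [9]
pop() → 9: heap contents = []

Answer: empty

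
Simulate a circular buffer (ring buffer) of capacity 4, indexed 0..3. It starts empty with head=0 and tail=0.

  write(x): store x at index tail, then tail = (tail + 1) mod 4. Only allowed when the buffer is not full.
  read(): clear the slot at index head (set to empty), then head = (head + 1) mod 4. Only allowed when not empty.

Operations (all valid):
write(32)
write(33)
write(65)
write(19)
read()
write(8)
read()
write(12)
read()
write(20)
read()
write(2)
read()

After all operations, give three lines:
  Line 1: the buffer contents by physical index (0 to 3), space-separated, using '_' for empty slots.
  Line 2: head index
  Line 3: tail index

write(32): buf=[32 _ _ _], head=0, tail=1, size=1
write(33): buf=[32 33 _ _], head=0, tail=2, size=2
write(65): buf=[32 33 65 _], head=0, tail=3, size=3
write(19): buf=[32 33 65 19], head=0, tail=0, size=4
read(): buf=[_ 33 65 19], head=1, tail=0, size=3
write(8): buf=[8 33 65 19], head=1, tail=1, size=4
read(): buf=[8 _ 65 19], head=2, tail=1, size=3
write(12): buf=[8 12 65 19], head=2, tail=2, size=4
read(): buf=[8 12 _ 19], head=3, tail=2, size=3
write(20): buf=[8 12 20 19], head=3, tail=3, size=4
read(): buf=[8 12 20 _], head=0, tail=3, size=3
write(2): buf=[8 12 20 2], head=0, tail=0, size=4
read(): buf=[_ 12 20 2], head=1, tail=0, size=3

Answer: _ 12 20 2
1
0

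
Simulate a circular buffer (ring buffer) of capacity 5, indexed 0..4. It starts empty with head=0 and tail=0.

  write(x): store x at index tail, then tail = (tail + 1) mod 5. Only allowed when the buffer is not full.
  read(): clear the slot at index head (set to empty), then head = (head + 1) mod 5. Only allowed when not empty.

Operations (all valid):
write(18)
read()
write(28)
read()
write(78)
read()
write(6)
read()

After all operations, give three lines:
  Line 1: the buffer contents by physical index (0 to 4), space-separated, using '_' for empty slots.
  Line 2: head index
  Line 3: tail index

write(18): buf=[18 _ _ _ _], head=0, tail=1, size=1
read(): buf=[_ _ _ _ _], head=1, tail=1, size=0
write(28): buf=[_ 28 _ _ _], head=1, tail=2, size=1
read(): buf=[_ _ _ _ _], head=2, tail=2, size=0
write(78): buf=[_ _ 78 _ _], head=2, tail=3, size=1
read(): buf=[_ _ _ _ _], head=3, tail=3, size=0
write(6): buf=[_ _ _ 6 _], head=3, tail=4, size=1
read(): buf=[_ _ _ _ _], head=4, tail=4, size=0

Answer: _ _ _ _ _
4
4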